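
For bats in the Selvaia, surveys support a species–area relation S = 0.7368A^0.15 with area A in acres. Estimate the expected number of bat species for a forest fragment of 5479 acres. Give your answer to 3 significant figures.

S = 0.7368 × 5479^0.15
ln S = ln 0.7368 + 0.15 × ln 5479 = -0.3054 + 0.15 × 8.6087 = 0.9859
S = e^0.9859 ≈ 2.68

2.68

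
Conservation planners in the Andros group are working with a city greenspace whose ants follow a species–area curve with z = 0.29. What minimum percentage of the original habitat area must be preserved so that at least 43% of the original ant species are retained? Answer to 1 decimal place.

5.4%

Need (A_new/A_old)^0.29 = 0.43, so A_new/A_old = 0.43^(1/0.29) = 0.43^3.448
ln(A_new/A_old) = ln 0.43 / 0.29 = -0.8440 / 0.29 = -2.9102
A_new/A_old = e^-2.9102 ≈ 0.05446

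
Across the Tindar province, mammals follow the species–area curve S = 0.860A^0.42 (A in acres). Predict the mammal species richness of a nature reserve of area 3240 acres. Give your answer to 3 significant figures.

S = 0.86 × 3240^0.42 = 0.86 × 29.81 ≈ 25.64

25.6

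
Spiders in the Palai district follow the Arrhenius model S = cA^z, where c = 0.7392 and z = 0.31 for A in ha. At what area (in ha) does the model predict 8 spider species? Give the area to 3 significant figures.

8 = 0.7392 × A^0.31  ⇒  A^0.31 = 8/0.7392 = 10.82
ln A = ln(10.82) / 0.31 = 2.3816 / 0.31 = 7.6827
A = e^7.6827 ≈ 2170 ha

2170 ha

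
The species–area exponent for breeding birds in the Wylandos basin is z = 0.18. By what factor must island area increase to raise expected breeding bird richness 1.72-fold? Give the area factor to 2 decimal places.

20.35

(A₂/A₁)^0.18 = 1.72, so A₂/A₁ = 1.72^(1/0.18) = 1.72^5.556
ln(A₂/A₁) = ln 1.72 / 0.18 = 0.5423 / 0.18 = 3.0129
A₂/A₁ = e^3.0129 ≈ 20.35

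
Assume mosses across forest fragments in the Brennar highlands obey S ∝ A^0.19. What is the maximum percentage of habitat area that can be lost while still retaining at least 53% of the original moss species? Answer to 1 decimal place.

96.5%

Need (A_new/A_old)^0.19 = 0.53, so A_new/A_old = 0.53^(1/0.19) = 0.53^5.263
ln(A_new/A_old) = ln 0.53 / 0.19 = -0.6349 / 0.19 = -3.3415
A_new/A_old = e^-3.3415 ≈ 0.03539
Fraction that can be lost = 1 − 0.03539 = 0.9646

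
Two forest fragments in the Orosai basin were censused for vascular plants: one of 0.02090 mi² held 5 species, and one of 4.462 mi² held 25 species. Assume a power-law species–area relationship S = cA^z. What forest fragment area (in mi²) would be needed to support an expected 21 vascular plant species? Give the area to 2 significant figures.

z = ln(25/5) / ln(4.462/0.0209) = 1.6094 / 5.3636 = 0.3001
c = 5 / 0.0209^0.3001 = 5 / 0.3133 = 15.96
A = (21/15.96)^(1/0.3001) ⇒ ln A = ln(1.316)/0.3001 = 0.9145
A = e^0.9145 ≈ 2.496 mi²

2.5 mi²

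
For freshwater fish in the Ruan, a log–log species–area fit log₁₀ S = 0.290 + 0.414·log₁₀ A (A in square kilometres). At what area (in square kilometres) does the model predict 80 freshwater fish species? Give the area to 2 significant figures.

7900 square kilometres

80 = 1.95 × A^0.414  ⇒  A^0.414 = 80/1.95 = 41.03
ln A = ln(41.03) / 0.414 = 3.7143 / 0.414 = 8.9717
A = e^8.9717 ≈ 7877 square kilometres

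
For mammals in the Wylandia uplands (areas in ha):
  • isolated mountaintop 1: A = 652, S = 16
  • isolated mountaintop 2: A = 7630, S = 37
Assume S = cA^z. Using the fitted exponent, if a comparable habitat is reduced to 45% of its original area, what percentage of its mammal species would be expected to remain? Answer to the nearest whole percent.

z = ln(37/16) / ln(7630/652) = 0.8383 / 2.4598 = 0.3408
S_new/S_old = (A_new/A_old)^z = 0.45^0.3408 = exp(0.3408 × -0.7985) = 0.7617

76%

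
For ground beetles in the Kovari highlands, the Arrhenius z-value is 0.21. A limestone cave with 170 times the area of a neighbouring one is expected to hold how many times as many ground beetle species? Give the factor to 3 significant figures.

S₂/S₁ = (A₂/A₁)^z = 170^0.21
ln(S₂/S₁) = 0.21 × ln 170 = 0.21 × 5.1358 = 1.0785
S₂/S₁ = e^1.0785 ≈ 2.94

2.94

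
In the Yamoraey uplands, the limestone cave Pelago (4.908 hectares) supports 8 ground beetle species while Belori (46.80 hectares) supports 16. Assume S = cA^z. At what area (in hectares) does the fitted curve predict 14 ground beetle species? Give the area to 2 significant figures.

z = ln(16/8) / ln(46.8/4.908) = 0.6931 / 2.2550 = 0.3074
c = 8 / 4.908^0.3074 = 8 / 1.631 = 4.906
A = (14/4.906)^(1/0.3074) ⇒ ln A = ln(2.854)/0.3074 = 3.4115
A = e^3.4115 ≈ 30.31 hectares

30 hectares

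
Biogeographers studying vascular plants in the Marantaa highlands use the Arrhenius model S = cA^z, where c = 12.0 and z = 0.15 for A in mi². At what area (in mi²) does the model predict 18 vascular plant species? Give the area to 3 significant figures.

18 = 12 × A^0.15  ⇒  A^0.15 = 18/12 = 1.5
ln A = ln(1.5) / 0.15 = 0.4055 / 0.15 = 2.7031
A = e^2.7031 ≈ 14.93 mi²

14.9 mi²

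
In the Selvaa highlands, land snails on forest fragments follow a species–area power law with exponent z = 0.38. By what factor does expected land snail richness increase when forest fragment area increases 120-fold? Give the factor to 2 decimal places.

S₂/S₁ = (A₂/A₁)^z = 120^0.38
ln(S₂/S₁) = 0.38 × ln 120 = 0.38 × 4.7875 = 1.8192
S₂/S₁ = e^1.8192 ≈ 6.167

6.17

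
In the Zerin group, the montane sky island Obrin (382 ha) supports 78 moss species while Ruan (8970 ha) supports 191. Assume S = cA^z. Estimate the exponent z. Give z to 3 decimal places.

Taking logs: ln S = ln c + z ln A, so z = (ln S₂ − ln S₁)/(ln A₂ − ln A₁).
z = ln(191/78) / ln(8970/382) = ln(2.449) / ln(23.48) = 0.8956 / 3.1562 = 0.2837

0.284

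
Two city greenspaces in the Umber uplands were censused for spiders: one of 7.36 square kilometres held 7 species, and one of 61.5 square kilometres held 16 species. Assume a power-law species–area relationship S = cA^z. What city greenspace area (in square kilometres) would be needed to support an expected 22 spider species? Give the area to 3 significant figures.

z = ln(16/7) / ln(61.5/7.36) = 0.8267 / 2.1230 = 0.3894
c = 7 / 7.36^0.3894 = 7 / 2.175 = 3.218
A = (22/3.218)^(1/0.3894) ⇒ ln A = ln(6.837)/0.3894 = 4.9369
A = e^4.9369 ≈ 139.3 square kilometres

139 square kilometres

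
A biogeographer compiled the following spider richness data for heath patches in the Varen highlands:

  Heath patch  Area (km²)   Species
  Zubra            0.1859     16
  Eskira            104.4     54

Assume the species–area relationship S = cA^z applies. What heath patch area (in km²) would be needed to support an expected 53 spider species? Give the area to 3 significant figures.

94.7 km²

z = ln(54/16) / ln(104.4/0.1859) = 1.2164 / 6.3308 = 0.1921
c = 16 / 0.1859^0.1921 = 16 / 0.7238 = 22.11
A = (53/22.11)^(1/0.1921) ⇒ ln A = ln(2.397)/0.1921 = 4.5509
A = e^4.5509 ≈ 94.72 km²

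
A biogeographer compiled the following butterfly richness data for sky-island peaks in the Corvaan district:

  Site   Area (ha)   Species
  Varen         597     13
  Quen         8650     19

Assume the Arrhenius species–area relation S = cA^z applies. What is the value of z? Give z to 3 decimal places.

Taking logs: ln S = ln c + z ln A, so z = (ln S₂ − ln S₁)/(ln A₂ − ln A₁).
z = ln(19/13) / ln(8650/597) = ln(1.462) / ln(14.49) = 0.3795 / 2.6734 = 0.1420

0.142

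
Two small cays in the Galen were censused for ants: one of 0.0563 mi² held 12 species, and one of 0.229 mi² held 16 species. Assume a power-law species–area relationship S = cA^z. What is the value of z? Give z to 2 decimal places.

0.21

Taking logs: ln S = ln c + z ln A, so z = (ln S₂ − ln S₁)/(ln A₂ − ln A₁).
z = ln(16/12) / ln(0.229/0.0563) = ln(1.333) / ln(4.067) = 0.2877 / 1.4030 = 0.2050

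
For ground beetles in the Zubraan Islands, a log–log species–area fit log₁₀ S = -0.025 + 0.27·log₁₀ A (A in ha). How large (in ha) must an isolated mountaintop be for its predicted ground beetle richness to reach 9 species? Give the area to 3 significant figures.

4230 ha

9 = 0.9441 × A^0.27  ⇒  A^0.27 = 9/0.9441 = 9.533
ln A = ln(9.533) / 0.27 = 2.2548 / 0.27 = 8.3511
A = e^8.3511 ≈ 4235 ha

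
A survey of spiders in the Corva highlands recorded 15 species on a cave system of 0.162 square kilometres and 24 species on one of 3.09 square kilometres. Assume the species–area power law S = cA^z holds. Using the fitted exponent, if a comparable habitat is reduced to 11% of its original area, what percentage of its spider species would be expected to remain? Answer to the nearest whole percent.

z = ln(24/15) / ln(3.09/0.162) = 0.4700 / 2.9483 = 0.1594
S_new/S_old = (A_new/A_old)^z = 0.11^0.1594 = exp(0.1594 × -2.2073) = 0.7034

70%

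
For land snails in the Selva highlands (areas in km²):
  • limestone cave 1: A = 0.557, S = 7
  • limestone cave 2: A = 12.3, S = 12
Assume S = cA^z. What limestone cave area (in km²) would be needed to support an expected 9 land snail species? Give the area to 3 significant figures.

z = ln(12/7) / ln(12.3/0.557) = 0.5390 / 3.0948 = 0.1742
c = 7 / 0.557^0.1742 = 7 / 0.9031 = 7.751
A = (9/7.751)^(1/0.1742) ⇒ ln A = ln(1.161)/0.1742 = 0.8578
A = e^0.8578 ≈ 2.358 km²

2.36 km²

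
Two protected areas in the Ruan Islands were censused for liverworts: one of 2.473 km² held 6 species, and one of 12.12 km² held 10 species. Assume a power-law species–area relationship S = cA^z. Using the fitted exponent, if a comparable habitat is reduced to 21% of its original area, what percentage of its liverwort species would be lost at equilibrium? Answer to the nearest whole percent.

39%

z = ln(10/6) / ln(12.12/2.473) = 0.5108 / 1.5894 = 0.3214
S_new/S_old = (A_new/A_old)^z = 0.21^0.3214 = exp(0.3214 × -1.5606) = 0.6056
Fraction lost = 1 − 0.6056 = 0.3944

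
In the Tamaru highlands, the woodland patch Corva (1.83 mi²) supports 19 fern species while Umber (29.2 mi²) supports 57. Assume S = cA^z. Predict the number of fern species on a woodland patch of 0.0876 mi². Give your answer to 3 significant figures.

z = ln(57/19) / ln(29.2/1.83) = 1.0986 / 2.7699 = 0.3966
c = 19 / 1.83^0.3966 = 19 / 1.271 = 14.95
S₃ = 14.95 × 0.0876^0.3966 = 14.95 × 0.3807 ≈ 5.691

5.69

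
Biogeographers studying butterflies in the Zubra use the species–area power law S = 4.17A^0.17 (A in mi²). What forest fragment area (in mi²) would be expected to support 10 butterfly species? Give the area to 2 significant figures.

170 mi²

10 = 4.17 × A^0.17  ⇒  A^0.17 = 10/4.17 = 2.398
ln A = ln(2.398) / 0.17 = 0.8747 / 0.17 = 5.1451
A = e^5.1451 ≈ 171.6 mi²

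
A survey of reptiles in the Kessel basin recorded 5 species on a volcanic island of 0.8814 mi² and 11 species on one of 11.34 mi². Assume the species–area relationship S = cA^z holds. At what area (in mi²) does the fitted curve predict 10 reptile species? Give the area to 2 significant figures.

z = ln(11/5) / ln(11.34/0.8814) = 0.7885 / 2.5546 = 0.3086
c = 5 / 0.8814^0.3086 = 5 / 0.9618 = 5.199
A = (10/5.199)^(1/0.3086) ⇒ ln A = ln(1.924)/0.3086 = 2.1195
A = e^2.1195 ≈ 8.327 mi²

8.3 mi²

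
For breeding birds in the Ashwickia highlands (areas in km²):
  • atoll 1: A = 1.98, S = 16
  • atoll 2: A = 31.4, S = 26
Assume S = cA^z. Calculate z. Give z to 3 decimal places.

0.176

Taking logs: ln S = ln c + z ln A, so z = (ln S₂ − ln S₁)/(ln A₂ − ln A₁).
z = ln(26/16) / ln(31.4/1.98) = ln(1.625) / ln(15.86) = 0.4855 / 2.7637 = 0.1757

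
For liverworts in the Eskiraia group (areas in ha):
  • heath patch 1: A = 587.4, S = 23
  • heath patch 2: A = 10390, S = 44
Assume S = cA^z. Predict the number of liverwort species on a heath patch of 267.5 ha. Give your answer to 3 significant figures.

19.3

z = ln(44/23) / ln(10390/587.4) = 0.6487 / 2.8729 = 0.2258
c = 23 / 587.4^0.2258 = 23 / 4.219 = 5.451
S₃ = 5.451 × 267.5^0.2258 = 5.451 × 3.533 ≈ 19.26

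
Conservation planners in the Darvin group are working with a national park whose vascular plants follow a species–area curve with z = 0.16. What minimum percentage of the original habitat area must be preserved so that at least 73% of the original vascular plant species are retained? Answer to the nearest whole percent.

Need (A_new/A_old)^0.16 = 0.73, so A_new/A_old = 0.73^(1/0.16) = 0.73^6.25
ln(A_new/A_old) = ln 0.73 / 0.16 = -0.3147 / 0.16 = -1.9669
A_new/A_old = e^-1.9669 ≈ 0.1399

14%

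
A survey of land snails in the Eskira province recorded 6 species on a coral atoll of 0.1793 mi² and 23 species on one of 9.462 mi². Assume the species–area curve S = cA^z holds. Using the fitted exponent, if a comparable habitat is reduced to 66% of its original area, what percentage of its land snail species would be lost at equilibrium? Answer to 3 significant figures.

z = ln(23/6) / ln(9.462/0.1793) = 1.3437 / 3.9660 = 0.3388
S_new/S_old = (A_new/A_old)^z = 0.66^0.3388 = exp(0.3388 × -0.4155) = 0.8687
Fraction lost = 1 − 0.8687 = 0.1313

13.1%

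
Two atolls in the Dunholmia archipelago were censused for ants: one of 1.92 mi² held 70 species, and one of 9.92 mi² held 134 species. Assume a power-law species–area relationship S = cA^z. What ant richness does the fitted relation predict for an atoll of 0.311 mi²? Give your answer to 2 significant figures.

z = ln(134/70) / ln(9.92/1.92) = 0.6493 / 1.6422 = 0.3954
c = 70 / 1.92^0.3954 = 70 / 1.294 = 54.09
S₃ = 54.09 × 0.311^0.3954 = 54.09 × 0.6301 ≈ 34.08

34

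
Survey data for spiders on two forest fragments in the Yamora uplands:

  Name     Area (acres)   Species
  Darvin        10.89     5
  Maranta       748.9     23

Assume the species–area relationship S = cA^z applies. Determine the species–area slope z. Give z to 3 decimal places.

0.361

Taking logs: ln S = ln c + z ln A, so z = (ln S₂ − ln S₁)/(ln A₂ − ln A₁).
z = ln(23/5) / ln(748.9/10.89) = ln(4.6) / ln(68.77) = 1.5261 / 4.2308 = 0.3607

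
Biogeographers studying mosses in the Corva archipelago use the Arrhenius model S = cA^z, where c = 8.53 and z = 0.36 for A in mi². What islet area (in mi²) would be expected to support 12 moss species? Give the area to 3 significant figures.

2.58 mi²

12 = 8.53 × A^0.36  ⇒  A^0.36 = 12/8.53 = 1.407
ln A = ln(1.407) / 0.36 = 0.3413 / 0.36 = 0.9481
A = e^0.9481 ≈ 2.581 mi²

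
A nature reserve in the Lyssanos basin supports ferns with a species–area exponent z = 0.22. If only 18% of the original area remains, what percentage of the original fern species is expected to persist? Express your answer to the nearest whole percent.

69%

S_new/S_old = (A_new/A_old)^z = 0.18^0.22
= exp(0.22 × ln 0.18) = exp(0.22 × -1.7148) = exp(-0.3773) ≈ 0.6857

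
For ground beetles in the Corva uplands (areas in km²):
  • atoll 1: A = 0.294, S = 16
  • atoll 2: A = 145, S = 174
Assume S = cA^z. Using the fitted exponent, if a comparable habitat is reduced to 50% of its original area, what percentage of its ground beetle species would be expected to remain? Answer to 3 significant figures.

z = ln(174/16) / ln(145/0.294) = 2.3865 / 6.2009 = 0.3849
S_new/S_old = (A_new/A_old)^z = 0.5^0.3849 = exp(0.3849 × -0.6931) = 0.7659

76.6%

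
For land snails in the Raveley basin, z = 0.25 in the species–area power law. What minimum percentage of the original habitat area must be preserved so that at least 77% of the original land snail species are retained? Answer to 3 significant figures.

Need (A_new/A_old)^0.25 = 0.77, so A_new/A_old = 0.77^(1/0.25) = 0.77^4
ln(A_new/A_old) = ln 0.77 / 0.25 = -0.2614 / 0.25 = -1.0455
A_new/A_old = e^-1.0455 ≈ 0.3515

35.2%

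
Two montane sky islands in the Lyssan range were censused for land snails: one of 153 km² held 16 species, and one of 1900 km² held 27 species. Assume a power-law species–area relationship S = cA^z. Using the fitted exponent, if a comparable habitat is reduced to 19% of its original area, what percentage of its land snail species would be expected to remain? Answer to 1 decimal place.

70.8%

z = ln(27/16) / ln(1900/153) = 0.5232 / 2.5192 = 0.2077
S_new/S_old = (A_new/A_old)^z = 0.19^0.2077 = exp(0.2077 × -1.6607) = 0.7083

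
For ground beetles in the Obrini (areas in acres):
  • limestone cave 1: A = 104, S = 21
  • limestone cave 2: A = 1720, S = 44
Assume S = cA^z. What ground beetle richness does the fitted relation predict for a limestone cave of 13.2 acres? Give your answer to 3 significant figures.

12.2

z = ln(44/21) / ln(1720/104) = 0.7397 / 2.8057 = 0.2636
c = 21 / 104^0.2636 = 21 / 3.402 = 6.173
S₃ = 6.173 × 13.2^0.2636 = 6.173 × 1.974 ≈ 12.19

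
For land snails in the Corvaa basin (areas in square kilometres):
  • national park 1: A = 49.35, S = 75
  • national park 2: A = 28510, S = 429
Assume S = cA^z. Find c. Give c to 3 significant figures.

25.7

z = ln(S₂/S₁) / ln(A₂/A₁) = ln(429/75) / ln(28510/49.35) = 1.7440 / 6.3591 = 0.2742
c = S₁ / A₁^z = 75 / 49.35^0.2742 = 75 / 2.913 = 25.74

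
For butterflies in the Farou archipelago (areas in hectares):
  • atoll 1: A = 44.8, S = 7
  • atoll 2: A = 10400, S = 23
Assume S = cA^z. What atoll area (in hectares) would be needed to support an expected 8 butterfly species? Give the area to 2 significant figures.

83 hectares

z = ln(23/7) / ln(10400/44.8) = 1.1896 / 5.4474 = 0.2184
c = 7 / 44.8^0.2184 = 7 / 2.294 = 3.051
A = (8/3.051)^(1/0.2184) ⇒ ln A = ln(2.622)/0.2184 = 4.4137
A = e^4.4137 ≈ 82.57 hectares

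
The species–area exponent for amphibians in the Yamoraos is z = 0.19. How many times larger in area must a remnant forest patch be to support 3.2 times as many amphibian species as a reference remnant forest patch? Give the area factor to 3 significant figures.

456

(A₂/A₁)^0.19 = 3.2, so A₂/A₁ = 3.2^(1/0.19) = 3.2^5.263
ln(A₂/A₁) = ln 3.2 / 0.19 = 1.1632 / 0.19 = 6.1218
A₂/A₁ = e^6.1218 ≈ 455.7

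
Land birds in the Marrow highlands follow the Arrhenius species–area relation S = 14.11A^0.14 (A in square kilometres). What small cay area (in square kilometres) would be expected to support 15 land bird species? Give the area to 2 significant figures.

15 = 14.11 × A^0.14  ⇒  A^0.14 = 15/14.11 = 1.063
ln A = ln(1.063) / 0.14 = 0.0612 / 0.14 = 0.4369
A = e^0.4369 ≈ 1.548 square kilometres

1.5 square kilometres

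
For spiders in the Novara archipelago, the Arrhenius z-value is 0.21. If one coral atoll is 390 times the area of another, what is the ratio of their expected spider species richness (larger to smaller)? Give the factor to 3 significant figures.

S₂/S₁ = (A₂/A₁)^z = 390^0.21
ln(S₂/S₁) = 0.21 × ln 390 = 0.21 × 5.9661 = 1.2529
S₂/S₁ = e^1.2529 ≈ 3.5

3.50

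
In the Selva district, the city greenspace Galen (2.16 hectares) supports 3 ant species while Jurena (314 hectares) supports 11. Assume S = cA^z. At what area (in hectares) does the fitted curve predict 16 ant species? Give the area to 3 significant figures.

z = ln(11/3) / ln(314/2.16) = 1.2993 / 4.9793 = 0.2609
c = 3 / 2.16^0.2609 = 3 / 1.223 = 2.454
A = (16/2.454)^(1/0.2609) ⇒ ln A = ln(6.52)/0.2609 = 7.1853
A = e^7.1853 ≈ 1320 hectares

1320 hectares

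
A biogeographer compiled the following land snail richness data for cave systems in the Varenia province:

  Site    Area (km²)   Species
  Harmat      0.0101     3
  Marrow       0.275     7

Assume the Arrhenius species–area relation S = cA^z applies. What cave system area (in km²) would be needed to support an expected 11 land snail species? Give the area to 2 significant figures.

1.6 km²

z = ln(7/3) / ln(0.275/0.0101) = 0.8473 / 3.3042 = 0.2564
c = 3 / 0.0101^0.2564 = 3 / 0.3078 = 9.747
A = (11/9.747)^(1/0.2564) ⇒ ln A = ln(1.129)/0.2564 = 0.4716
A = e^0.4716 ≈ 1.603 km²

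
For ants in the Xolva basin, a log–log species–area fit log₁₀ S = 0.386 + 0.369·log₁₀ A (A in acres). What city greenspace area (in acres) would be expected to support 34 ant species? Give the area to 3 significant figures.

1270 acres

34 = 2.432 × A^0.369  ⇒  A^0.369 = 34/2.432 = 13.98
ln A = ln(13.98) / 0.369 = 2.6376 / 0.369 = 7.1479
A = e^7.1479 ≈ 1271 acres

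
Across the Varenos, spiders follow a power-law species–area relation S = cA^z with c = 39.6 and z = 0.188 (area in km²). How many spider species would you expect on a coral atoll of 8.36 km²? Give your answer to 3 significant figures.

59.0

S = 39.6 × 8.36^0.188 = 39.6 × 1.491 ≈ 59.03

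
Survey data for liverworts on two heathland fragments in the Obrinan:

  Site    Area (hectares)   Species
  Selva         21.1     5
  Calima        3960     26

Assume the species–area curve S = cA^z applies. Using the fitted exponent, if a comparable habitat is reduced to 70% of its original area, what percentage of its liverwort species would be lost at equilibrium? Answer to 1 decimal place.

10.6%

z = ln(26/5) / ln(3960/21.1) = 1.6487 / 5.2347 = 0.3149
S_new/S_old = (A_new/A_old)^z = 0.7^0.3149 = exp(0.3149 × -0.3567) = 0.8937
Fraction lost = 1 − 0.8937 = 0.1063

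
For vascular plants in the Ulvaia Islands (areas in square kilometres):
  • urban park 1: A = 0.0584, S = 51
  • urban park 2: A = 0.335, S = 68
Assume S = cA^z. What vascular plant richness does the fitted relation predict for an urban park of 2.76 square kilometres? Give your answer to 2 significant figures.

z = ln(68/51) / ln(0.335/0.0584) = 0.2877 / 1.7468 = 0.1647
c = 51 / 0.0584^0.1647 = 51 / 0.6264 = 81.42
S₃ = 81.42 × 2.76^0.1647 = 81.42 × 1.182 ≈ 96.24

96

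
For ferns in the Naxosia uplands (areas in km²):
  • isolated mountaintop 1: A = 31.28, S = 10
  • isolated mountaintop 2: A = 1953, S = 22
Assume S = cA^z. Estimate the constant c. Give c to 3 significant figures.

z = ln(S₂/S₁) / ln(A₂/A₁) = ln(22/10) / ln(1953/31.28) = 0.7885 / 4.1341 = 0.1907
c = S₁ / A₁^z = 10 / 31.28^0.1907 = 10 / 1.928 = 5.186

5.19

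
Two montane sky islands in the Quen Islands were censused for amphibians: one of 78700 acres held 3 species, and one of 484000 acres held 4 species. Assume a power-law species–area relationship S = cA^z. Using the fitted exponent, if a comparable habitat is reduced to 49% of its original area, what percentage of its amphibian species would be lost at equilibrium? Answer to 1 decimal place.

z = ln(4/3) / ln(484000/78700) = 0.2877 / 1.8164 = 0.1584
S_new/S_old = (A_new/A_old)^z = 0.49^0.1584 = exp(0.1584 × -0.7133) = 0.8932
Fraction lost = 1 − 0.8932 = 0.1068

10.7%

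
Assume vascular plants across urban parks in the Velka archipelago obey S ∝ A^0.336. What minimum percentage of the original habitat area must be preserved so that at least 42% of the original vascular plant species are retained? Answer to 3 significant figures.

7.56%

Need (A_new/A_old)^0.336 = 0.42, so A_new/A_old = 0.42^(1/0.336) = 0.42^2.976
ln(A_new/A_old) = ln 0.42 / 0.336 = -0.8675 / 0.336 = -2.5818
A_new/A_old = e^-2.5818 ≈ 0.07563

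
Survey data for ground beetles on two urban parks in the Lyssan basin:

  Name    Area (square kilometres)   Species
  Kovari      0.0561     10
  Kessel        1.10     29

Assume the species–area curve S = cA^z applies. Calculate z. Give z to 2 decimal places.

0.36

Taking logs: ln S = ln c + z ln A, so z = (ln S₂ − ln S₁)/(ln A₂ − ln A₁).
z = ln(29/10) / ln(1.1/0.0561) = ln(2.9) / ln(19.61) = 1.0647 / 2.9759 = 0.3578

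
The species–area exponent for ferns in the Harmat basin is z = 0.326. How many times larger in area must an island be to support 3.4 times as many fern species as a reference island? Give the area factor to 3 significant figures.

42.7

(A₂/A₁)^0.326 = 3.4, so A₂/A₁ = 3.4^(1/0.326) = 3.4^3.067
ln(A₂/A₁) = ln 3.4 / 0.326 = 1.2238 / 0.326 = 3.7539
A₂/A₁ = e^3.7539 ≈ 42.69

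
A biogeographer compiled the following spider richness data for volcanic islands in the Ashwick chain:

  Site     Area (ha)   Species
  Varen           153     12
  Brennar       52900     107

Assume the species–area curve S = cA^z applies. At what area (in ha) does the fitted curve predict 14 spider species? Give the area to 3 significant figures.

231 ha

z = ln(107/12) / ln(52900/153) = 2.1879 / 5.8457 = 0.3743
c = 12 / 153^0.3743 = 12 / 6.572 = 1.826
A = (14/1.826)^(1/0.3743) ⇒ ln A = ln(7.667)/0.3743 = 5.4423
A = e^5.4423 ≈ 231 ha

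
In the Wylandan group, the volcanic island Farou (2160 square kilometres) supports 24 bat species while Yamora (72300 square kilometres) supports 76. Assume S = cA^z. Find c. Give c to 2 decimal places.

1.93

z = ln(S₂/S₁) / ln(A₂/A₁) = ln(76/24) / ln(72300/2160) = 1.1527 / 3.5107 = 0.3283
c = S₁ / A₁^z = 24 / 2160^0.3283 = 24 / 12.44 = 1.929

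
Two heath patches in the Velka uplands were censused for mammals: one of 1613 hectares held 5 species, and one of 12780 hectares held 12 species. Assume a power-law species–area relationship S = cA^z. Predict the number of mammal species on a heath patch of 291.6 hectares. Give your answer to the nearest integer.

z = ln(12/5) / ln(12780/1613) = 0.8755 / 2.0698 = 0.4230
c = 5 / 1613^0.4230 = 5 / 22.74 = 0.2199
S₃ = 0.2199 × 291.6^0.4230 = 0.2199 × 11.03 ≈ 2.425

2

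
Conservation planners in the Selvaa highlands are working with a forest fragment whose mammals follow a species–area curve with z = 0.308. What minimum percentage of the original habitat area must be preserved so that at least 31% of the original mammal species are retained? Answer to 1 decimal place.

Need (A_new/A_old)^0.308 = 0.31, so A_new/A_old = 0.31^(1/0.308) = 0.31^3.247
ln(A_new/A_old) = ln 0.31 / 0.308 = -1.1712 / 0.308 = -3.8025
A_new/A_old = e^-3.8025 ≈ 0.02231

2.2%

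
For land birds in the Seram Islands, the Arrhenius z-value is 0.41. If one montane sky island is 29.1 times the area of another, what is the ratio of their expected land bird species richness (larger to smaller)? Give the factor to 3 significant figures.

S₂/S₁ = (A₂/A₁)^z = 29.1^0.41
ln(S₂/S₁) = 0.41 × ln 29.1 = 0.41 × 3.3707 = 1.3820
S₂/S₁ = e^1.3820 ≈ 3.983

3.98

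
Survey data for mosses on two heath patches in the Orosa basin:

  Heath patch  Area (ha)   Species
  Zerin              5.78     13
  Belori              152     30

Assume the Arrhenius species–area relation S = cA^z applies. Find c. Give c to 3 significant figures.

z = ln(S₂/S₁) / ln(A₂/A₁) = ln(30/13) / ln(152/5.78) = 0.8362 / 3.2695 = 0.2558
c = S₁ / A₁^z = 13 / 5.78^0.2558 = 13 / 1.566 = 8.3

8.30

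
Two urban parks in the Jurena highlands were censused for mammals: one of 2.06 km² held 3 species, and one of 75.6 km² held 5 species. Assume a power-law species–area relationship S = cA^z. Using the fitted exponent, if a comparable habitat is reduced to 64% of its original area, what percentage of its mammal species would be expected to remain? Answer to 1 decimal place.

z = ln(5/3) / ln(75.6/2.06) = 0.5108 / 3.6028 = 0.1418
S_new/S_old = (A_new/A_old)^z = 0.64^0.1418 = exp(0.1418 × -0.4463) = 0.9387

93.9%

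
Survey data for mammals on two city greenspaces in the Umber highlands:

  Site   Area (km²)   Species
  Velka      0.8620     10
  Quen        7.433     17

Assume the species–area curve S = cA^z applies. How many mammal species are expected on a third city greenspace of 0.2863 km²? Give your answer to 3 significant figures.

z = ln(17/10) / ln(7.433/0.862) = 0.5306 / 2.1544 = 0.2463
c = 10 / 0.862^0.2463 = 10 / 0.9641 = 10.37
S₃ = 10.37 × 0.2863^0.2463 = 10.37 × 0.7349 ≈ 7.623

7.62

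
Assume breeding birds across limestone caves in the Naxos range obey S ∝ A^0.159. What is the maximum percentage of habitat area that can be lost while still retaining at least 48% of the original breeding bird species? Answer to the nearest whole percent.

99%

Need (A_new/A_old)^0.159 = 0.48, so A_new/A_old = 0.48^(1/0.159) = 0.48^6.289
ln(A_new/A_old) = ln 0.48 / 0.159 = -0.7340 / 0.159 = -4.6162
A_new/A_old = e^-4.6162 ≈ 0.009891
Fraction that can be lost = 1 − 0.009891 = 0.9901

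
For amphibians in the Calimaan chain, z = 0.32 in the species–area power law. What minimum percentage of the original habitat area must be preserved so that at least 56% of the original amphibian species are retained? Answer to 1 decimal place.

16.3%

Need (A_new/A_old)^0.32 = 0.56, so A_new/A_old = 0.56^(1/0.32) = 0.56^3.125
ln(A_new/A_old) = ln 0.56 / 0.32 = -0.5798 / 0.32 = -1.8119
A_new/A_old = e^-1.8119 ≈ 0.1633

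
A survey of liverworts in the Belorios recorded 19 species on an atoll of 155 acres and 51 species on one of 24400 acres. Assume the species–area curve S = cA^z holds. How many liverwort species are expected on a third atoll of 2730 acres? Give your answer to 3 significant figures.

z = ln(51/19) / ln(24400/155) = 0.9874 / 5.0589 = 0.1952
c = 19 / 155^0.1952 = 19 / 2.676 = 7.1
S₃ = 7.1 × 2730^0.1952 = 7.1 × 4.684 ≈ 33.26

33.3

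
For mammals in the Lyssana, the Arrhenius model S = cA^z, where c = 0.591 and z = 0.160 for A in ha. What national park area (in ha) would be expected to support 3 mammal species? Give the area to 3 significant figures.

25700 ha

3 = 0.591 × A^0.16  ⇒  A^0.16 = 3/0.591 = 5.076
ln A = ln(5.076) / 0.16 = 1.6246 / 0.16 = 10.1534
A = e^10.1534 ≈ 25679 ha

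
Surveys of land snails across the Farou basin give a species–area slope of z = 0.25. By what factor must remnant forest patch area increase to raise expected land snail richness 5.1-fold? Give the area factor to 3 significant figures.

(A₂/A₁)^0.25 = 5.1, so A₂/A₁ = 5.1^(1/0.25) = 5.1^4
ln(A₂/A₁) = ln 5.1 / 0.25 = 1.6292 / 0.25 = 6.5170
A₂/A₁ = e^6.5170 ≈ 676.5

677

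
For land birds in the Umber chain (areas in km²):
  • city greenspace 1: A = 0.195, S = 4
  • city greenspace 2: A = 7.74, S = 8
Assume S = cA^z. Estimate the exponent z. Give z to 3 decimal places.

0.188

Taking logs: ln S = ln c + z ln A, so z = (ln S₂ − ln S₁)/(ln A₂ − ln A₁).
z = ln(8/4) / ln(7.74/0.195) = ln(2) / ln(39.69) = 0.6931 / 3.6812 = 0.1883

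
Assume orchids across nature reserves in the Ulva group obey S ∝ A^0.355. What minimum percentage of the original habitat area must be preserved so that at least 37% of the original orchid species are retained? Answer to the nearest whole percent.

6%

Need (A_new/A_old)^0.355 = 0.37, so A_new/A_old = 0.37^(1/0.355) = 0.37^2.817
ln(A_new/A_old) = ln 0.37 / 0.355 = -0.9943 / 0.355 = -2.8007
A_new/A_old = e^-2.8007 ≈ 0.06077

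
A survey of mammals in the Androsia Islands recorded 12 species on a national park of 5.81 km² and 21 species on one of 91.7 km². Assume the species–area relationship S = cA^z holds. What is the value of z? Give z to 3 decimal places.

0.203

Taking logs: ln S = ln c + z ln A, so z = (ln S₂ − ln S₁)/(ln A₂ − ln A₁).
z = ln(21/12) / ln(91.7/5.81) = ln(1.75) / ln(15.78) = 0.5596 / 2.7589 = 0.2028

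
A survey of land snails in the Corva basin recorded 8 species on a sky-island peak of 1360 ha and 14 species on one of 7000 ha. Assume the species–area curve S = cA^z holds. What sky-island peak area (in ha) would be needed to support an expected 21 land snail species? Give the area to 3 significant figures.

22900 ha

z = ln(14/8) / ln(7000/1360) = 0.5596 / 1.6384 = 0.3416
c = 8 / 1360^0.3416 = 8 / 11.76 = 0.6805
A = (21/0.6805)^(1/0.3416) ⇒ ln A = ln(30.86)/0.3416 = 10.0408
A = e^10.0408 ≈ 22943 ha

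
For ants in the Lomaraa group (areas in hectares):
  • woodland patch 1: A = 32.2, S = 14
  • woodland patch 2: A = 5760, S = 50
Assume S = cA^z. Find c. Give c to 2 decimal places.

z = ln(S₂/S₁) / ln(A₂/A₁) = ln(50/14) / ln(5760/32.2) = 1.2730 / 5.1867 = 0.2454
c = S₁ / A₁^z = 14 / 32.2^0.2454 = 14 / 2.345 = 5.971

5.97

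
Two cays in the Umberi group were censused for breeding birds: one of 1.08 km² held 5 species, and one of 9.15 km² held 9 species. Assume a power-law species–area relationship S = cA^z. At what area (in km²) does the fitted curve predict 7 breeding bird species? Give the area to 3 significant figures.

z = ln(9/5) / ln(9.15/1.08) = 0.5878 / 2.1368 = 0.2751
c = 5 / 1.08^0.2751 = 5 / 1.021 = 4.895
A = (7/4.895)^(1/0.2751) ⇒ ln A = ln(1.43)/0.2751 = 1.3001
A = e^1.3001 ≈ 3.67 km²

3.67 km²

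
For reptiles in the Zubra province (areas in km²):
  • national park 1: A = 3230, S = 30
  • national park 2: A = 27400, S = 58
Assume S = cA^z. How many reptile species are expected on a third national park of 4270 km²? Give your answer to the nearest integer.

z = ln(58/30) / ln(27400/3230) = 0.6592 / 2.1381 = 0.3083
c = 30 / 3230^0.3083 = 30 / 12.08 = 2.484
S₃ = 2.484 × 4270^0.3083 = 2.484 × 13.16 ≈ 32.7

33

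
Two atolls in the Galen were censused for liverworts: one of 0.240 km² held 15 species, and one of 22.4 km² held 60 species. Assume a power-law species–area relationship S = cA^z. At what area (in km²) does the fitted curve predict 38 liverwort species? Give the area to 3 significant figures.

5.03 km²

z = ln(60/15) / ln(22.4/0.24) = 1.3863 / 4.5362 = 0.3056
c = 15 / 0.24^0.3056 = 15 / 0.6465 = 23.2
A = (38/23.2)^(1/0.3056) ⇒ ln A = ln(1.638)/0.3056 = 1.6145
A = e^1.6145 ≈ 5.025 km²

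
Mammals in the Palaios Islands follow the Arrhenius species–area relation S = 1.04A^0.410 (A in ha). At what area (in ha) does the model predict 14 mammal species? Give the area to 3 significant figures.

567 ha

14 = 1.04 × A^0.41  ⇒  A^0.41 = 14/1.04 = 13.46
ln A = ln(13.46) / 0.41 = 2.5998 / 0.41 = 6.3411
A = e^6.3411 ≈ 567.4 ha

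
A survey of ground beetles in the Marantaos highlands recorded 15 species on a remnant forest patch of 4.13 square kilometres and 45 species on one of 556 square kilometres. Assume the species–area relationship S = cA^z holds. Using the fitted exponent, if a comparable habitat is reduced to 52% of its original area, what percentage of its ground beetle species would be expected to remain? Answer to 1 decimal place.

86.4%

z = ln(45/15) / ln(556/4.13) = 1.0986 / 4.9025 = 0.2241
S_new/S_old = (A_new/A_old)^z = 0.52^0.2241 = exp(0.2241 × -0.6539) = 0.8637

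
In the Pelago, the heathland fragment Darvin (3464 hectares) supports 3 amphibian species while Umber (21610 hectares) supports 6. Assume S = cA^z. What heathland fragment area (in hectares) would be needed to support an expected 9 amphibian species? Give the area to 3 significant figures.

z = ln(6/3) / ln(21610/3464) = 0.6931 / 1.8307 = 0.3786
c = 3 / 3464^0.3786 = 3 / 21.88 = 0.1371
A = (9/0.1371)^(1/0.3786) ⇒ ln A = ln(65.65)/0.3786 = 11.0518
A = e^11.0518 ≈ 63059 hectares

63100 hectares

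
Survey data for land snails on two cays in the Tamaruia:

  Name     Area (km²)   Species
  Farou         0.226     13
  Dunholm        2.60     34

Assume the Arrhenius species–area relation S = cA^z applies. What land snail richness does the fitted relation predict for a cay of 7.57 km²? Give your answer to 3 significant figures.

51.8

z = ln(34/13) / ln(2.6/0.226) = 0.9614 / 2.4427 = 0.3936
c = 13 / 0.226^0.3936 = 13 / 0.5569 = 23.34
S₃ = 23.34 × 7.57^0.3936 = 23.34 × 2.218 ≈ 51.78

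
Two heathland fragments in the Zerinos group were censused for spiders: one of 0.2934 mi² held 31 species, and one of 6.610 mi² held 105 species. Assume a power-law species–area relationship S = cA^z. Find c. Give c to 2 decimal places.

z = ln(S₂/S₁) / ln(A₂/A₁) = ln(105/31) / ln(6.61/0.2934) = 1.2200 / 3.1148 = 0.3917
c = S₁ / A₁^z = 31 / 0.2934^0.3917 = 31 / 0.6186 = 50.11

50.11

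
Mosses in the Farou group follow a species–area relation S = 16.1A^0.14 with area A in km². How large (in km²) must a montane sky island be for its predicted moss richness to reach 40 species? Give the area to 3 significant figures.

665 km²

40 = 16.1 × A^0.14  ⇒  A^0.14 = 40/16.1 = 2.484
ln A = ln(2.484) / 0.14 = 0.9101 / 0.14 = 6.5004
A = e^6.5004 ≈ 665.4 km²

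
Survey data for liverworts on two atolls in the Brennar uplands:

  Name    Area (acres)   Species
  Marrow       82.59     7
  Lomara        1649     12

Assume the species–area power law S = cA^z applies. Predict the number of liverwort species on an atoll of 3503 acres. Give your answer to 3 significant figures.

13.7

z = ln(12/7) / ln(1649/82.59) = 0.5390 / 2.9940 = 0.1800
c = 7 / 82.59^0.1800 = 7 / 2.214 = 3.162
S₃ = 3.162 × 3503^0.1800 = 3.162 × 4.346 ≈ 13.74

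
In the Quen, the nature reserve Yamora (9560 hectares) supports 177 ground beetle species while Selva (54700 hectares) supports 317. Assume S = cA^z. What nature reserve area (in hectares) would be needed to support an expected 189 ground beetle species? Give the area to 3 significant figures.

11600 hectares

z = ln(317/177) / ln(54700/9560) = 0.5828 / 1.7443 = 0.3341
c = 177 / 9560^0.3341 = 177 / 21.37 = 8.282
A = (189/8.282)^(1/0.3341) ⇒ ln A = ln(22.82)/0.3341 = 9.3617
A = e^9.3617 ≈ 11634 hectares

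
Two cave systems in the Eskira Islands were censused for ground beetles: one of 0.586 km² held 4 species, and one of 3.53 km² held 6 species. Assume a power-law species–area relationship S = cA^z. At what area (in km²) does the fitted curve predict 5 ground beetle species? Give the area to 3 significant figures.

1.57 km²

z = ln(6/4) / ln(3.53/0.586) = 0.4055 / 1.7957 = 0.2258
c = 4 / 0.586^0.2258 = 4 / 0.8863 = 4.513
A = (5/4.513)^(1/0.2258) ⇒ ln A = ln(1.108)/0.2258 = 0.4538
A = e^0.4538 ≈ 1.574 km²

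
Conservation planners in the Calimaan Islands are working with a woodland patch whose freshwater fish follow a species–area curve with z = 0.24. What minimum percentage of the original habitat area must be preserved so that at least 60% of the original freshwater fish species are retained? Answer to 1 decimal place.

11.9%

Need (A_new/A_old)^0.24 = 0.6, so A_new/A_old = 0.6^(1/0.24) = 0.6^4.167
ln(A_new/A_old) = ln 0.6 / 0.24 = -0.5108 / 0.24 = -2.1284
A_new/A_old = e^-2.1284 ≈ 0.119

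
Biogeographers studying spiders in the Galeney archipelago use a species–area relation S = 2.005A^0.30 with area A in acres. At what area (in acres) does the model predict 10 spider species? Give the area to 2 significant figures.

210 acres

10 = 2.005 × A^0.3  ⇒  A^0.3 = 10/2.005 = 4.988
ln A = ln(4.988) / 0.3 = 1.6069 / 0.3 = 5.3565
A = e^5.3565 ≈ 212 acres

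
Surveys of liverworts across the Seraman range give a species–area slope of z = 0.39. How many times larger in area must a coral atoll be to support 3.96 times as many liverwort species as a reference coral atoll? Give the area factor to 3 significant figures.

(A₂/A₁)^0.39 = 3.96, so A₂/A₁ = 3.96^(1/0.39) = 3.96^2.564
ln(A₂/A₁) = ln 3.96 / 0.39 = 1.3762 / 0.39 = 3.5288
A₂/A₁ = e^3.5288 ≈ 34.08

34.1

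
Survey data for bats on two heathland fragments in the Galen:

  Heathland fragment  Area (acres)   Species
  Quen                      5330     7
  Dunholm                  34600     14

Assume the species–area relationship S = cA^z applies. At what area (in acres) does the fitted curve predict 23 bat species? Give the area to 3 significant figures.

z = ln(14/7) / ln(34600/5330) = 0.6931 / 1.8705 = 0.3706
c = 7 / 5330^0.3706 = 7 / 24.04 = 0.2911
A = (23/0.2911)^(1/0.3706) ⇒ ln A = ln(79)/0.3706 = 11.7913
A = e^11.7913 ≈ 132095 acres

132000 acres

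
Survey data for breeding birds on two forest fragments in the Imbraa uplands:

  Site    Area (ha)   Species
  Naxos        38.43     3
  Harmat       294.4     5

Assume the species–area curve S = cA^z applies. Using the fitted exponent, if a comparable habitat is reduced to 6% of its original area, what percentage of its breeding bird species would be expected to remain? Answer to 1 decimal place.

49.4%

z = ln(5/3) / ln(294.4/38.43) = 0.5108 / 2.0361 = 0.2509
S_new/S_old = (A_new/A_old)^z = 0.06^0.2509 = exp(0.2509 × -2.8134) = 0.4937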